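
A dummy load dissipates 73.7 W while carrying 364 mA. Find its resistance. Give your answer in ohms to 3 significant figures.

Rearranging the power relation for the two known quantities gives R = P / I².
R = 73.7 / (0.3640)² = 556.2 Ω

556 Ω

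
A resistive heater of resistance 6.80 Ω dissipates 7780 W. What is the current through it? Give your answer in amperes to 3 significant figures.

33.8 A

The two known quantities fix the third via I = √(P / R).
I = √(7780 / 6.80) = 33.82 A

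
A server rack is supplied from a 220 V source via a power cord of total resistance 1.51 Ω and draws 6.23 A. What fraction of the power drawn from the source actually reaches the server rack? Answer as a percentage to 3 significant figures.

95.7 %

The power cord carries the full 6.23 A.
P_line = I² R_line = (6.230)² × 1.51 = 58.61 W
P_source = V I = 220 × 6.230 = 1371 W; P_load = 1312 W
η = P_load / P_source = 1312 / 1371 = 0.9572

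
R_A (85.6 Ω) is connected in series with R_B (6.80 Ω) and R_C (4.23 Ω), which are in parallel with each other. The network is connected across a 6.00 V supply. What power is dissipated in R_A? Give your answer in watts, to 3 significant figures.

0.396 W

First combine the parallel branches into one equivalent R_p, then R_A + R_p is a series pair.
R_p = (6.80×4.23)/(6.80+4.23) = 2.608 Ω
R_total = 85.6 + 2.608 = 88.21 Ω
I = V / R_total = 6.00 / 88.21 = 0.06802 A
All the current flows through R_A; use P = I²R.
P_R_A = (0.06802)² × 85.6 = 0.3961 W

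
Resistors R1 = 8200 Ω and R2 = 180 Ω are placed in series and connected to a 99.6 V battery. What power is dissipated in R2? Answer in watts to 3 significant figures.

Every series element carries the same I. Get I from the total resistance, then P = I² × R2.
R_total = 8200 + 180 = 8380 Ω
I = V / R_total = 99.6 / 8380 = 0.01189 A
P_R2 = I² × R2 = (0.01189)² × 180 = 0.02543 W

0.0254 W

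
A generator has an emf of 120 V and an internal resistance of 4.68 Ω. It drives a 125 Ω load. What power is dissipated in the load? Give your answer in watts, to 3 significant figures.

107 W

Load and internal resistance form a series loop — compute the loop current, then the load power via I²R.
I = ε / (r + R) = 120 / (4.68 + 125) = 0.9254 A
P_load = I² R = (0.9254)² × 125 = 107.0 W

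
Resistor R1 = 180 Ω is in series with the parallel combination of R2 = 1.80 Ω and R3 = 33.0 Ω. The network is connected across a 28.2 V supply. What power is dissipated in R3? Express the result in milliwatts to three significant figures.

2.13 mW

Collapse R2‖R3 to a single equivalent, reducing the network to two series elements.
R_p = (1.80×33.0)/(1.80+33.0) = 1.707 Ω
R_total = 180 + 1.707 = 181.7 Ω
I = V / R_total = 28.2 / 181.7 = 0.1552 A
Voltage across the parallel pair: V_p = I × R_p = 0.1552 × 1.707 = 0.2649 V
R3 sees V_p directly, so P = V_p² / R3.
P_R3 = (0.2649)² / 33.0 = 0.002126 W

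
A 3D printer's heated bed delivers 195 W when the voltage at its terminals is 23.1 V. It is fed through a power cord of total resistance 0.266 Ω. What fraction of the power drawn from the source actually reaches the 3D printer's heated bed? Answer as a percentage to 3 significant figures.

91.1 %

I = P / V = 195 / 23.1 = 8.442 A through the power cord.
P_line = I² R_line = (8.442)² × 0.266 = 18.96 W
P_source = P_load + P_line = 195.0 + 18.96 = 214.0 W
η = P_load / P_source = 195.0 / 214.0 = 0.9114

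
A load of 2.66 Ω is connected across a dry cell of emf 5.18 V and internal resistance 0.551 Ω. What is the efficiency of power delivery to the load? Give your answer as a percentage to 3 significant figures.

82.8 %

η = P_load/(P_load+P_int) = I²R/(I²R+I²r) = R/(R+r) — the I² cancels for series elements.
η = R / (R + r) = 2.66 / (2.66 + 0.551) = 0.8284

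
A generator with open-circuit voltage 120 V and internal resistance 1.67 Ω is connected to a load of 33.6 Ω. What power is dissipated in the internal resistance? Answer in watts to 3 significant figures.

Internal loss is I²r, with I set by the total series resistance r+R.
I = ε / (r + R) = 120 / (1.67 + 33.6) = 3.402 A
P_int = I² r = (3.402)² × 1.67 = 19.33 W

19.3 W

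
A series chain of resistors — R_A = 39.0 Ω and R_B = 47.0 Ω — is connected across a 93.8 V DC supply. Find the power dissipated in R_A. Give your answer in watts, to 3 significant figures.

46.4 W

Every series element carries the same I. Get I from the total resistance, then P = I² × R_A.
R_total = 39.0 + 47.0 = 86.00 Ω
I = V / R_total = 93.8 / 86.00 = 1.091 A
P_R_A = I² × R_A = (1.091)² × 39.0 = 46.40 W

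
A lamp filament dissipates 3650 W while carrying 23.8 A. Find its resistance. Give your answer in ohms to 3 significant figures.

Rearranging the power relation for the two known quantities gives R = P / I².
R = 3650 / (23.80)² = 6.444 Ω

6.44 Ω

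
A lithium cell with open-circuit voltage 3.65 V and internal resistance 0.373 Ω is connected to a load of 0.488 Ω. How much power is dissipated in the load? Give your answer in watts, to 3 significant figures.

8.77 W

The internal resistance and the load are in series, so the same I flows through both; get I from ε/(r+R), then I²R for the load.
I = ε / (r + R) = 3.65 / (0.373 + 0.488) = 4.239 A
P_load = I² R = (4.239)² × 0.488 = 8.770 W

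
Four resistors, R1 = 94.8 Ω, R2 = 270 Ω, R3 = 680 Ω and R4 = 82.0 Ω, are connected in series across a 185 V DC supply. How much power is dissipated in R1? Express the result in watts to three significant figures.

2.56 W

Every series element carries the same I. Get I from the total resistance, then P = I² × R1.
R_total = 94.8 + 270 + 680 + 82.0 = 1127 Ω
I = V / R_total = 185 / 1127 = 0.1642 A
P_R1 = I² × R1 = (0.1642)² × 94.8 = 2.555 W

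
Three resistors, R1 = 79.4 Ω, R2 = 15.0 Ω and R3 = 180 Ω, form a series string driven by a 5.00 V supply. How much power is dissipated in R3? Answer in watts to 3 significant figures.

In a series string the same current flows through every resistor — find that current, then P = I²R for the one we want.
R_total = 79.4 + 15.0 + 180 = 274.4 Ω
I = V / R_total = 5.00 / 274.4 = 0.01822 A
P_R3 = I² × R3 = (0.01822)² × 180 = 0.05976 W

0.0598 W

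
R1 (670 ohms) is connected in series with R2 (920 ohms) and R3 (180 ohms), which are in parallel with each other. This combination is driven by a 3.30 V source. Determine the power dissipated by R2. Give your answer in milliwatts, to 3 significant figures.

0.398 mW

Replace R2 and R3 with their parallel equivalent so the circuit becomes R1 in series with R_p.
R_p = (920×180)/(920+180) = 150.5 Ω
R_total = 670 + 150.5 = 820.5 Ω
I = V / R_total = 3.30 / 820.5 = 0.004022 A
Voltage across the parallel pair: V_p = I × R_p = 0.004022 × 150.5 = 0.6055 V
With V_p across R2, its power is V_p²/R2.
P_R2 = (0.6055)² / 920 = 0.0003984 W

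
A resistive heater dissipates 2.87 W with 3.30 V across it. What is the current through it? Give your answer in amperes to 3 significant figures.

0.870 A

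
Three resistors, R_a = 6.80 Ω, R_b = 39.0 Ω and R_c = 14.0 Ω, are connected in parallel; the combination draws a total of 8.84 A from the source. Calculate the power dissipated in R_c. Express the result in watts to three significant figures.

Parallel branches share V, not I — compute V via R_eq, then use V²/R for the target branch.
1/R_eq = 1/6.80 + 1/39.0 + 1/14.0 ⇒ R_eq = 4.096 Ω
V = I_total × R_eq = 8.840 × 4.096 = 36.21 V
P_R_c = V² / R_c = (36.21)² / 14.0 = 93.66 W

93.7 W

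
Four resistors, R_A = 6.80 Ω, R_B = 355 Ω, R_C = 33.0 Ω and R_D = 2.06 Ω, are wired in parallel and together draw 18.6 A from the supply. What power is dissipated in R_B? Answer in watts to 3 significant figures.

We need the common branch voltage; get it from I_total × R_eq, then P = V²/R for the branch.
1/R_eq = 1/6.80 + 1/355 + 1/33.0 + 1/2.06 ⇒ R_eq = 1.502 Ω
V = I_total × R_eq = 18.60 × 1.502 = 27.94 V
P_R_B = V² / R_B = (27.94)² / 355 = 2.200 W

2.20 W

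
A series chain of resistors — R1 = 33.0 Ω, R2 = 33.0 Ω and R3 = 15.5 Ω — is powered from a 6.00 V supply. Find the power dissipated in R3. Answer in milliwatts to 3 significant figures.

84.0 mW

Since the resistors are in series they all carry the loop current I = V/R_total; the power in any one is I²R.
R_total = 33.0 + 33.0 + 15.5 = 81.50 Ω
I = V / R_total = 6.00 / 81.50 = 0.07362 A
P_R3 = I² × R3 = (0.07362)² × 15.5 = 0.08401 W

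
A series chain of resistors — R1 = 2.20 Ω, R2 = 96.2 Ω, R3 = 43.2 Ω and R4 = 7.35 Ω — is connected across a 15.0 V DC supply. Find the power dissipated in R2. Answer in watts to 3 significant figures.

The current is common to all series resistors; compute it, then apply P = I²R for the target.
R_total = 2.20 + 96.2 + 43.2 + 7.35 = 149.0 Ω
I = V / R_total = 15.0 / 149.0 = 0.1007 A
P_R2 = I² × R2 = (0.1007)² × 96.2 = 0.9756 W

0.976 W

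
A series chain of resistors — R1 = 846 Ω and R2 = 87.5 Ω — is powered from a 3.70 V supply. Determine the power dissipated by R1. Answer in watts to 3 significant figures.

0.0133 W

Every series element carries the same I. Get I from the total resistance, then P = I² × R1.
R_total = 846 + 87.5 = 933.5 Ω
I = V / R_total = 3.70 / 933.5 = 0.003964 A
P_R1 = I² × R1 = (0.003964)² × 846 = 0.01329 W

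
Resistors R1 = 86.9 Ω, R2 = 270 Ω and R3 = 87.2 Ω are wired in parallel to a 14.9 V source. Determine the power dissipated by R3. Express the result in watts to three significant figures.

2.55 W

The supply voltage appears across each parallel branch — just use P = V²/R3.
P_R3 = V² / R3 = (14.9)² / 87.2 Ω = 2.546 W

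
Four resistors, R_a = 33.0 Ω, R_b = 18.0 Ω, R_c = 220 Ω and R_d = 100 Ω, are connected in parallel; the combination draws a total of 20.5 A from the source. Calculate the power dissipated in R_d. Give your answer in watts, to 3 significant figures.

417 W

We need the common branch voltage; get it from I_total × R_eq, then P = V²/R for the branch.
1/R_eq = 1/33.0 + 1/18.0 + 1/220 + 1/100 ⇒ R_eq = 9.960 Ω
V = I_total × R_eq = 20.50 × 9.960 = 204.2 V
P_R_d = V² / R_d = (204.2)² / 100 = 416.9 W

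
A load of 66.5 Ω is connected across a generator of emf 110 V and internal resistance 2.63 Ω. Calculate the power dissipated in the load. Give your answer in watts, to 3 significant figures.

The internal resistance and the load are in series, so the same I flows through both; get I from ε/(r+R), then I²R for the load.
I = ε / (r + R) = 110 / (2.63 + 66.5) = 1.591 A
P_load = I² R = (1.591)² × 66.5 = 168.4 W

168 W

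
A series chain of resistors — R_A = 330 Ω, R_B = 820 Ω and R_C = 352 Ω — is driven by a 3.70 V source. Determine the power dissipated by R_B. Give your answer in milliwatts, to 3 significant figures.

4.98 mW

Every series element carries the same I. Get I from the total resistance, then P = I² × R_B.
R_total = 330 + 820 + 352 = 1502 Ω
I = V / R_total = 3.70 / 1502 = 0.002463 A
P_R_B = I² × R_B = (0.002463)² × 820 = 0.004976 W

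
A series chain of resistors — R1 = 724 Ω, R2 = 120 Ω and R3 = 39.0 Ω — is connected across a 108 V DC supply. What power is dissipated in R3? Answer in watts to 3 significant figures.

0.583 W

The current is common to all series resistors; compute it, then apply P = I²R for the target.
R_total = 724 + 120 + 39.0 = 883.0 Ω
I = V / R_total = 108 / 883.0 = 0.1223 A
P_R3 = I² × R3 = (0.1223)² × 39.0 = 0.5834 W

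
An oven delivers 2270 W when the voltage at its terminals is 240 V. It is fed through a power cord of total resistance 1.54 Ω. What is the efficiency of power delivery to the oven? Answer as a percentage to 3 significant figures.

I = P / V = 2270 / 240 = 9.458 A through the power cord.
P_line = I² R_line = (9.458)² × 1.54 = 137.8 W
P_source = P_load + P_line = 2270 + 137.8 = 2408 W
η = P_load / P_source = 2270 / 2408 = 0.9428

94.3 %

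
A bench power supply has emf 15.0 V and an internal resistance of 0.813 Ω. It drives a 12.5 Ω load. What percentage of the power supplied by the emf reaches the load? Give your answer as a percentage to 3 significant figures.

Both r and R carry the same current, so the power split is just the resistance split: η = R/(R+r).
η = R / (R + r) = 12.5 / (12.5 + 0.813) = 0.9389

93.9 %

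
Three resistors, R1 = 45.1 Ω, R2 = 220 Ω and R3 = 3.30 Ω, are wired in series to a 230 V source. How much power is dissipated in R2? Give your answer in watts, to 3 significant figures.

162 W

Every series element carries the same I. Get I from the total resistance, then P = I² × R2.
R_total = 45.1 + 220 + 3.30 = 268.4 Ω
I = V / R_total = 230 / 268.4 = 0.8569 A
P_R2 = I² × R2 = (0.8569)² × 220 = 161.6 W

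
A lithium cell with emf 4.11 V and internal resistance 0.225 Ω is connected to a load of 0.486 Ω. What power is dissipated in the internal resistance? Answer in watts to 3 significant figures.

7.52 W

r is in series with the load, so it carries the full circuit current — the loss in it is I²r.
I = ε / (r + R) = 4.11 / (0.225 + 0.486) = 5.781 A
P_int = I² r = (5.781)² × 0.225 = 7.518 W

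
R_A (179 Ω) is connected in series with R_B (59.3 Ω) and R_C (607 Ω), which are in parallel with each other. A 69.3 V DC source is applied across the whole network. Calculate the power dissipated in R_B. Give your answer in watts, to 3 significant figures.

First combine the parallel branches into one equivalent R_p, then R_A + R_p is a series pair.
R_p = (59.3×607)/(59.3+607) = 54.02 Ω
R_total = 179 + 54.02 = 233.0 Ω
I = V / R_total = 69.3 / 233.0 = 0.2974 A
Voltage across the parallel pair: V_p = I × R_p = 0.2974 × 54.02 = 16.07 V
R_B is across V_p, so use P = V²/R for that branch.
P_R_B = (16.07)² / 59.3 = 4.353 W

4.35 W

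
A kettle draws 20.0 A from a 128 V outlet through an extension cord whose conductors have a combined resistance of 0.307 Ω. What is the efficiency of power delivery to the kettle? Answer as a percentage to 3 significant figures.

The extension cord carries the full 20.0 A.
P_line = I² R_line = (20.00)² × 0.307 = 122.8 W
P_source = V I = 128 × 20.00 = 2560 W; P_load = 2437 W
η = P_load / P_source = 2437 / 2560 = 0.9520

95.2 %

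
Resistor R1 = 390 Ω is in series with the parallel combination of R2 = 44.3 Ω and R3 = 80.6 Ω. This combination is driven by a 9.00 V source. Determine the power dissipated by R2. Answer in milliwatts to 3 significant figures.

8.53 mW

Collapse R2‖R3 to a single equivalent, reducing the network to two series elements.
R_p = (44.3×80.6)/(44.3+80.6) = 28.59 Ω
R_total = 390 + 28.59 = 418.6 Ω
I = V / R_total = 9.00 / 418.6 = 0.02150 A
Voltage across the parallel pair: V_p = I × R_p = 0.02150 × 28.59 = 0.6147 V
R2 is across V_p, so use P = V²/R for that branch.
P_R2 = (0.6147)² / 44.3 = 0.008528 W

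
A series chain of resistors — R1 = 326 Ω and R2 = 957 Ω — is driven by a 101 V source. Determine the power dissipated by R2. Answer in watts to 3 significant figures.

5.93 W

Every series element carries the same I. Get I from the total resistance, then P = I² × R2.
R_total = 326 + 957 = 1283 Ω
I = V / R_total = 101 / 1283 = 0.07872 A
P_R2 = I² × R2 = (0.07872)² × 957 = 5.931 W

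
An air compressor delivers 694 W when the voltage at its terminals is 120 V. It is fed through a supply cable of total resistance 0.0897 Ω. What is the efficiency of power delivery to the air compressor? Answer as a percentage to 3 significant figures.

99.6 %

I = P / V = 694 / 120 = 5.783 A through the supply cable.
P_line = I² R_line = (5.783)² × 0.0897 = 3.000 W
P_source = P_load + P_line = 694.0 + 3.000 = 697.0 W
η = P_load / P_source = 694.0 / 697.0 = 0.9957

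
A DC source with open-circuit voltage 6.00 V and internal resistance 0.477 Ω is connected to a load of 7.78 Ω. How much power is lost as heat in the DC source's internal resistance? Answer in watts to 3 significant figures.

The internal resistance carries the same current as the load; P_int = I²r.
I = ε / (r + R) = 6.00 / (0.477 + 7.78) = 0.7267 A
P_int = I² r = (0.7267)² × 0.477 = 0.2519 W

0.252 W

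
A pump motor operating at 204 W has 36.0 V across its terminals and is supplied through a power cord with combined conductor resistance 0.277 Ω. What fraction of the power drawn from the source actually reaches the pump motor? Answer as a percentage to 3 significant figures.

95.8 %

I = P / V = 204 / 36.0 = 5.667 A through the power cord.
P_line = I² R_line = (5.667)² × 0.277 = 8.895 W
P_source = P_load + P_line = 204.0 + 8.895 = 212.9 W
η = P_load / P_source = 204.0 / 212.9 = 0.9582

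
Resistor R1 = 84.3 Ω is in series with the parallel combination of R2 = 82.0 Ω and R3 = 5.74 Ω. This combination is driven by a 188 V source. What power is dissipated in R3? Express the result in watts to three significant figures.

22.0 W

Reduce the parallel pair to R_p first; the network is then a simple series string.
R_p = (82.0×5.74)/(82.0+5.74) = 5.364 Ω
R_total = 84.3 + 5.364 = 89.66 Ω
I = V / R_total = 188 / 89.66 = 2.097 A
Voltage across the parallel pair: V_p = I × R_p = 2.097 × 5.364 = 11.25 V
R3 is across V_p, so use P = V²/R for that branch.
P_R3 = (11.25)² / 5.74 = 22.04 W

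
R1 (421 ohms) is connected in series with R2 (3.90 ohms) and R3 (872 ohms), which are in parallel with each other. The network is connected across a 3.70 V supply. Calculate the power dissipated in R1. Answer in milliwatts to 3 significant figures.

31.9 mW

Reduce the parallel pair to R_p first; the network is then a simple series string.
R_p = (3.90×872)/(3.90+872) = 3.883 Ω
R_total = 421 + 3.883 = 424.9 Ω
I = V / R_total = 3.70 / 424.9 = 0.008708 A
R1 carries the full series current, so P = I²R.
P_R1 = (0.008708)² × 421 = 0.03193 W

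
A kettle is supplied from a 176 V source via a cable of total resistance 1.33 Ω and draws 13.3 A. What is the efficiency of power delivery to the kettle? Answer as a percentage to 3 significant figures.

89.9 %

The cable carries the full 13.3 A.
P_line = I² R_line = (13.30)² × 1.33 = 235.3 W
P_source = V I = 176 × 13.30 = 2341 W; P_load = 2106 W
η = P_load / P_source = 2106 / 2341 = 0.8995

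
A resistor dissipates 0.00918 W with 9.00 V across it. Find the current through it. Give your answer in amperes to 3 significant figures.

Inverting the appropriate power form: I = P / V.
I = 0.00918 / 9.00 = 0.001020 A

0.00102 A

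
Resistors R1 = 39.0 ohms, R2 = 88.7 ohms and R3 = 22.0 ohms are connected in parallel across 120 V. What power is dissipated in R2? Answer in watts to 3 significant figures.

Each parallel branch sees the full supply voltage, so P = V²/R applies directly to the target branch.
P_R2 = V² / R2 = (120)² / 88.7 Ω = 162.3 W

162 W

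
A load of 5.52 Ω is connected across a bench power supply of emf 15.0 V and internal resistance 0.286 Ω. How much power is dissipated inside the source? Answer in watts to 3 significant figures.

1.91 W

Internal loss is I²r, with I set by the total series resistance r+R.
I = ε / (r + R) = 15.0 / (0.286 + 5.52) = 2.584 A
P_int = I² r = (2.584)² × 0.286 = 1.909 W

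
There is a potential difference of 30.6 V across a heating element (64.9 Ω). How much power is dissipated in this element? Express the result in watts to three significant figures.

14.4 W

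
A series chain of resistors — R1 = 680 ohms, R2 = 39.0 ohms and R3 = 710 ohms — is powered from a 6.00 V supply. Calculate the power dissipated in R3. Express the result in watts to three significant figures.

Series elements share the same current, so find I first, then use P = I²R.
R_total = 680 + 39.0 + 710 = 1429 Ω
I = V / R_total = 6.00 / 1429 = 0.004199 A
P_R3 = I² × R3 = (0.004199)² × 710 = 0.01252 W

0.0125 W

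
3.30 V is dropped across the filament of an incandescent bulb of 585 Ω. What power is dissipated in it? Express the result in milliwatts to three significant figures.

18.6 mW

V and R are stated; P = V²/R avoids computing the current.
P = (3.30 V)² / 585 Ω = 0.01862 W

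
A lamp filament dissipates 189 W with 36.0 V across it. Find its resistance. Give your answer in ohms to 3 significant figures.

The two known quantities fix the third via R = V² / P.
R = (36.0)² / 189 = 6.857 Ω

6.86 Ω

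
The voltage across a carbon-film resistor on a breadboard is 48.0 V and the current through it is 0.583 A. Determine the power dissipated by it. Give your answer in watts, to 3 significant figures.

Both the voltage across and the current through the element are known, so P = V I applies directly.
P = 48.0 V × 0.5830 A = 27.98 W

28.0 W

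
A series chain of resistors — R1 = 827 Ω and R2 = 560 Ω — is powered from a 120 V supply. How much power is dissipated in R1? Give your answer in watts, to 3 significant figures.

6.19 W

The current is common to all series resistors; compute it, then apply P = I²R for the target.
R_total = 827 + 560 = 1387 Ω
I = V / R_total = 120 / 1387 = 0.08652 A
P_R1 = I² × R1 = (0.08652)² × 827 = 6.190 W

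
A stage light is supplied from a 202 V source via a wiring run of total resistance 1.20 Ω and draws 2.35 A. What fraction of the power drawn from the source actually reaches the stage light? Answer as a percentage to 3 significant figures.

98.6 %

The wiring run carries the full 2.35 A.
P_line = I² R_line = (2.350)² × 1.20 = 6.627 W
P_source = V I = 202 × 2.350 = 474.7 W; P_load = 468.1 W
η = P_load / P_source = 468.1 / 474.7 = 0.9860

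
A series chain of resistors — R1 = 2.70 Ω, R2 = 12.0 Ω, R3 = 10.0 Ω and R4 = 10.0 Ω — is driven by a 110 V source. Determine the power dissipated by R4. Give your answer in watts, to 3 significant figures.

100 W

Series elements share the same current, so find I first, then use P = I²R.
R_total = 2.70 + 12.0 + 10.0 + 10.0 = 34.70 Ω
I = V / R_total = 110 / 34.70 = 3.170 A
P_R4 = I² × R4 = (3.170)² × 10.0 = 100.5 W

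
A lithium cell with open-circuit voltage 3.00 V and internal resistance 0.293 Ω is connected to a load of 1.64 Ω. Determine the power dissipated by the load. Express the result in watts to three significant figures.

With r and R in series, I = ε/(r+R); the load dissipates I²R.
I = ε / (r + R) = 3.00 / (0.293 + 1.64) = 1.552 A
P_load = I² R = (1.552)² × 1.64 = 3.950 W

3.95 W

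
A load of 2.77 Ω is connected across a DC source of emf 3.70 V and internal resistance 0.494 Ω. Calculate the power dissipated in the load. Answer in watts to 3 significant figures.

Find the circuit current first, then P = I²R for the load (series elements share I).
I = ε / (r + R) = 3.70 / (0.494 + 2.77) = 1.134 A
P_load = I² R = (1.134)² × 2.77 = 3.559 W

3.56 W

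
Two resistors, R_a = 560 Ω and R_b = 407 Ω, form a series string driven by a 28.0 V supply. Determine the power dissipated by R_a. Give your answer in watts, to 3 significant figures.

0.470 W

In a series string the same current flows through every resistor — find that current, then P = I²R for the one we want.
R_total = 560 + 407 = 967.0 Ω
I = V / R_total = 28.0 / 967.0 = 0.02896 A
P_R_a = I² × R_a = (0.02896)² × 560 = 0.4695 W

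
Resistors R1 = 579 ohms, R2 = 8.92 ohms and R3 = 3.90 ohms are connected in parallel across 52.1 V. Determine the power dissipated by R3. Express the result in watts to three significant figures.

R3 sits directly across the source, so P = V²/R with V = 52.1 V.
P_R3 = V² / R3 = (52.1)² / 3.90 Ω = 696.0 W

696 W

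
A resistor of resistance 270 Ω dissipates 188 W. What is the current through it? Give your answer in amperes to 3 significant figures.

0.834 A

Rearranging the power relation for the two known quantities gives I = √(P / R).
I = √(188 / 270) = 0.8344 A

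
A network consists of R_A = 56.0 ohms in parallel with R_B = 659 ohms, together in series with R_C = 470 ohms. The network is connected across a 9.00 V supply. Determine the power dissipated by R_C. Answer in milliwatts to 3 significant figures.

Combine R_A and R_B into their parallel equivalent first, reducing the network to two series resistors.
R_p = (56.0×659)/(56.0+659) = 51.61 Ω
R_total = R_p + 470 = 51.61 + 470 = 521.6 Ω
I = V / R_total = 9.00 / 521.6 = 0.01725 A
All the supply current flows through R_C; use P = I²R_C.
P_R_C = (0.01725)² × 470 = 0.1399 W

140 mW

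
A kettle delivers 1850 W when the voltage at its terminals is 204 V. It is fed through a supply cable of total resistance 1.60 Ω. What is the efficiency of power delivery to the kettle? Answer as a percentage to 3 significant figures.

I = P / V = 1850 / 204 = 9.069 A through the supply cable.
P_line = I² R_line = (9.069)² × 1.60 = 131.6 W
P_source = P_load + P_line = 1850 + 131.6 = 1982 W
η = P_load / P_source = 1850 / 1982 = 0.9336

93.4 %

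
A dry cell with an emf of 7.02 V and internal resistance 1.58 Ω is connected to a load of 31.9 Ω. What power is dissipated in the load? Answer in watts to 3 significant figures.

Load and internal resistance form a series loop — compute the loop current, then the load power via I²R.
I = ε / (r + R) = 7.02 / (1.58 + 31.9) = 0.2097 A
P_load = I² R = (0.2097)² × 31.9 = 1.402 W

1.40 W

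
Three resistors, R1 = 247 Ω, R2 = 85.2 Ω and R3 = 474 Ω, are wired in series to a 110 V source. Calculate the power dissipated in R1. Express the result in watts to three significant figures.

4.60 W

Series elements share the same current, so find I first, then use P = I²R.
R_total = 247 + 85.2 + 474 = 806.2 Ω
I = V / R_total = 110 / 806.2 = 0.1364 A
P_R1 = I² × R1 = (0.1364)² × 247 = 4.598 W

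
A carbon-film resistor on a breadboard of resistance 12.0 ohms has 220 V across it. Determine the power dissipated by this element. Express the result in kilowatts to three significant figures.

With V across and R both known, P = V²/R gives the dissipation directly.
P = (220 V)² / 12.0 Ω = 4033 W

4.03 kW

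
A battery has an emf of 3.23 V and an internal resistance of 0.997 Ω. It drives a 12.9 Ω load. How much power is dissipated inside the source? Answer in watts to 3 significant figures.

0.0539 W

r is in series with the load, so it carries the full circuit current — the loss in it is I²r.
I = ε / (r + R) = 3.23 / (0.997 + 12.9) = 0.2324 A
P_int = I² r = (0.2324)² × 0.997 = 0.05386 W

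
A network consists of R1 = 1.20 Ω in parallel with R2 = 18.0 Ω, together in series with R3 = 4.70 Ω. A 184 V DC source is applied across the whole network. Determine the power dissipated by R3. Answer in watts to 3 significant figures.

4690 W

Reduce the parallel combination to a single R_p; the circuit then becomes R_p in series with the remaining resistor.
R_p = (1.20×18.0)/(1.20+18.0) = 1.125 Ω
R_total = R_p + 4.70 = 1.125 + 4.70 = 5.825 Ω
I = V / R_total = 184 / 5.825 = 31.59 A
R3 is the series element, so its power is I²R.
P_R3 = (31.59)² × 4.70 = 4690 W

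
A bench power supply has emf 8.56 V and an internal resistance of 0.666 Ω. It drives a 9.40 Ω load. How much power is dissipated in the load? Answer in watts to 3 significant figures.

Find the circuit current first, then P = I²R for the load (series elements share I).
I = ε / (r + R) = 8.56 / (0.666 + 9.40) = 0.8504 A
P_load = I² R = (0.8504)² × 9.40 = 6.798 W

6.80 W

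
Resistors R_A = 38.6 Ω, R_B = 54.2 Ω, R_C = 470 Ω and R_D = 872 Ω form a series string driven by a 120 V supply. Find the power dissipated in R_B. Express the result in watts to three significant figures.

0.379 W

Every series element carries the same I. Get I from the total resistance, then P = I² × R_B.
R_total = 38.6 + 54.2 + 470 + 872 = 1435 Ω
I = V / R_total = 120 / 1435 = 0.08364 A
P_R_B = I² × R_B = (0.08364)² × 54.2 = 0.3791 W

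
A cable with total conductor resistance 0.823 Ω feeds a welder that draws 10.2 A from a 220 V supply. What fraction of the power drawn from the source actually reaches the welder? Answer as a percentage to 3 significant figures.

96.2 %

The cable carries the full 10.2 A.
P_line = I² R_line = (10.20)² × 0.823 = 85.62 W
P_source = V I = 220 × 10.20 = 2244 W; P_load = 2158 W
η = P_load / P_source = 2158 / 2244 = 0.9618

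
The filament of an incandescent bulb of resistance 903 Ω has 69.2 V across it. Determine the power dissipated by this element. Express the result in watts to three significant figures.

5.30 W

With V across and R both known, P = V²/R gives the dissipation directly.
P = (69.2 V)² / 903 Ω = 5.303 W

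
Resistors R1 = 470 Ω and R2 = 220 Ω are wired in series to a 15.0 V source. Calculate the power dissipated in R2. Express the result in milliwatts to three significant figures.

In a series string the same current flows through every resistor — find that current, then P = I²R for the one we want.
R_total = 470 + 220 = 690.0 Ω
I = V / R_total = 15.0 / 690.0 = 0.02174 A
P_R2 = I² × R2 = (0.02174)² × 220 = 0.1040 W

104 mW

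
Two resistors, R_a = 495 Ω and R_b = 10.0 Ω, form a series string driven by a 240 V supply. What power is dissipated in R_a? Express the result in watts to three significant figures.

112 W

In a series string the same current flows through every resistor — find that current, then P = I²R for the one we want.
R_total = 495 + 10.0 = 505.0 Ω
I = V / R_total = 240 / 505.0 = 0.4752 A
P_R_a = I² × R_a = (0.4752)² × 495 = 111.8 W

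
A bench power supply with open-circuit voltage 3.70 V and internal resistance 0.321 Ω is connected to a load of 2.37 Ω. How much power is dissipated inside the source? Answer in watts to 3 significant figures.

The source's internal resistance is just another series element carrying I; its dissipation is I²r.
I = ε / (r + R) = 3.70 / (0.321 + 2.37) = 1.375 A
P_int = I² r = (1.375)² × 0.321 = 0.6068 W

0.607 W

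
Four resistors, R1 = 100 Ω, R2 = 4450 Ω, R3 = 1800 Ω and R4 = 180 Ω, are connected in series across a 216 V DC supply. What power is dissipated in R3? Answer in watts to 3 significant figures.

Every series element carries the same I. Get I from the total resistance, then P = I² × R3.
R_total = 100 + 4450 + 1800 + 180 = 6530 Ω
I = V / R_total = 216 / 6530 = 0.03308 A
P_R3 = I² × R3 = (0.03308)² × 1800 = 1.969 W

1.97 W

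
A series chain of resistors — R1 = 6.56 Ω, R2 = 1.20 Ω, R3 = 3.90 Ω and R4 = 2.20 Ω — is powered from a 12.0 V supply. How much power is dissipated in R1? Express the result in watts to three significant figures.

The current is common to all series resistors; compute it, then apply P = I²R for the target.
R_total = 6.56 + 1.20 + 3.90 + 2.20 = 13.86 Ω
I = V / R_total = 12.0 / 13.86 = 0.8658 A
P_R1 = I² × R1 = (0.8658)² × 6.56 = 4.917 W

4.92 W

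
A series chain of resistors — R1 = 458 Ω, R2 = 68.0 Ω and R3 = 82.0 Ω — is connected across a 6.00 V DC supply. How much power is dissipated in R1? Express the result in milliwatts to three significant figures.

44.6 mW

In a series string the same current flows through every resistor — find that current, then P = I²R for the one we want.
R_total = 458 + 68.0 + 82.0 = 608.0 Ω
I = V / R_total = 6.00 / 608.0 = 0.009868 A
P_R1 = I² × R1 = (0.009868)² × 458 = 0.04460 W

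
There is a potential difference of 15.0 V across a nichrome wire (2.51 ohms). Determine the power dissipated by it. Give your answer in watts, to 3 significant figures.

89.6 W

We know the drop across the element and its resistance — P = V²/R, one step.
P = (15.0 V)² / 2.51 Ω = 89.64 W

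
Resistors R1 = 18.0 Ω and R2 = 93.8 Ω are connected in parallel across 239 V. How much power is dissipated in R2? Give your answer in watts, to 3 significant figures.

609 W

Every branch has 239 V across it, so for R2 the power is simply V²/R.
P_R2 = V² / R2 = (239)² / 93.8 Ω = 609.0 W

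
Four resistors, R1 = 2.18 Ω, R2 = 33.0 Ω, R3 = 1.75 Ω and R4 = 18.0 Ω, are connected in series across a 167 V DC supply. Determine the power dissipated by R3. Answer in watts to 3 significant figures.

16.2 W

Series elements share the same current, so find I first, then use P = I²R.
R_total = 2.18 + 33.0 + 1.75 + 18.0 = 54.93 Ω
I = V / R_total = 167 / 54.93 = 3.040 A
P_R3 = I² × R3 = (3.040)² × 1.75 = 16.18 W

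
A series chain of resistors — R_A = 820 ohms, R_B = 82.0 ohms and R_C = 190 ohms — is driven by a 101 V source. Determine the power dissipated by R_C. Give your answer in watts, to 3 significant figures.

The current is common to all series resistors; compute it, then apply P = I²R for the target.
R_total = 820 + 82.0 + 190 = 1092 Ω
I = V / R_total = 101 / 1092 = 0.09249 A
P_R_C = I² × R_C = (0.09249)² × 190 = 1.625 W

1.63 W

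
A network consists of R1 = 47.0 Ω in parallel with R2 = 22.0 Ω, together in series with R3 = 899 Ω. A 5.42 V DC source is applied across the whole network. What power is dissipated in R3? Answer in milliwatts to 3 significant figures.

31.6 mW

Reduce the parallel combination to a single R_p; the circuit then becomes R_p in series with the remaining resistor.
R_p = (47.0×22.0)/(47.0+22.0) = 14.99 Ω
R_total = R_p + 899 = 14.99 + 899 = 914.0 Ω
I = V / R_total = 5.42 / 914.0 = 0.005930 A
All the supply current flows through R3; use P = I²R3.
P_R3 = (0.005930)² × 899 = 0.03161 W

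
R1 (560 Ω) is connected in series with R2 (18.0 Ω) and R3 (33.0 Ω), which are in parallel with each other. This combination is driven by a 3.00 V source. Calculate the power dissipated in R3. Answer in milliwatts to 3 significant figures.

0.113 mW

Replace R2 and R3 with their parallel equivalent so the circuit becomes R1 in series with R_p.
R_p = (18.0×33.0)/(18.0+33.0) = 11.65 Ω
R_total = 560 + 11.65 = 571.6 Ω
I = V / R_total = 3.00 / 571.6 = 0.005248 A
Voltage across the parallel pair: V_p = I × R_p = 0.005248 × 11.65 = 0.06112 V
R3 sees V_p directly, so P = V_p² / R3.
P_R3 = (0.06112)² / 33.0 = 0.0001132 W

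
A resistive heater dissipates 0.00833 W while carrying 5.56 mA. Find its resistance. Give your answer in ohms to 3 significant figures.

269 Ω

Inverting the appropriate power form: R = P / I².
R = 0.00833 / (0.005560)² = 269.5 Ω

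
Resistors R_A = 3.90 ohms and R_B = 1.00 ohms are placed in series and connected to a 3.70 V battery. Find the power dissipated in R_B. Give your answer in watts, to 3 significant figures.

0.570 W

Every series element carries the same I. Get I from the total resistance, then P = I² × R_B.
R_total = 3.90 + 1.00 = 4.900 Ω
I = V / R_total = 3.70 / 4.900 = 0.7551 A
P_R_B = I² × R_B = (0.7551)² × 1.00 = 0.5702 W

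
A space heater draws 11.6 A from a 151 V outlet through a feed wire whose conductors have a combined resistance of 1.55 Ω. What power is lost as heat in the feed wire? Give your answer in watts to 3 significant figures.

Only the current and the line resistance are needed for the I²R loss.
The feed wire carries the full 11.6 A.
P_line = I² R_line = (11.60)² × 1.55 = 208.6 W

209 W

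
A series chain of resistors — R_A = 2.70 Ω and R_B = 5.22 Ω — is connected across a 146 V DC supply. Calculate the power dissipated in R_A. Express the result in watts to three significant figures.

918 W

Series elements share the same current, so find I first, then use P = I²R.
R_total = 2.70 + 5.22 = 7.920 Ω
I = V / R_total = 146 / 7.920 = 18.43 A
P_R_A = I² × R_A = (18.43)² × 2.70 = 917.5 W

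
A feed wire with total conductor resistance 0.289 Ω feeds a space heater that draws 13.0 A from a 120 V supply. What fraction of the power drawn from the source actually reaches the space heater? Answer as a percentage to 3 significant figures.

The feed wire carries the full 13.0 A.
P_line = I² R_line = (13.00)² × 0.289 = 48.84 W
P_source = V I = 120 × 13.00 = 1560 W; P_load = 1511 W
η = P_load / P_source = 1511 / 1560 = 0.9687

96.9 %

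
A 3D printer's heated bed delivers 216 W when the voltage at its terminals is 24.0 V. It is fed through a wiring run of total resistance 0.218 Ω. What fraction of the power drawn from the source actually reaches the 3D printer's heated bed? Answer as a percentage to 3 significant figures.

92.4 %

I = P / V = 216 / 24.0 = 9.000 A through the wiring run.
P_line = I² R_line = (9.000)² × 0.218 = 17.66 W
P_source = P_load + P_line = 216.0 + 17.66 = 233.7 W
η = P_load / P_source = 216.0 / 233.7 = 0.9244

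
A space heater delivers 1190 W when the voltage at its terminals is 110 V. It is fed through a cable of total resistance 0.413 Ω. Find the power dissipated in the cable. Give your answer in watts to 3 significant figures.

The cable is a series resistance carrying the load current; its dissipation is I²R_line.
I = P / V = 1190 / 110 = 10.82 A through the cable.
P_line = I² R_line = (10.82)² × 0.413 = 48.33 W

48.3 W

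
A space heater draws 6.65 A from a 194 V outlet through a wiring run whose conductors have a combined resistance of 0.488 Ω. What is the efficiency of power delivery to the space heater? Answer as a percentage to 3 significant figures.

The wiring run carries the full 6.65 A.
P_line = I² R_line = (6.650)² × 0.488 = 21.58 W
P_source = V I = 194 × 6.650 = 1290 W; P_load = 1269 W
η = P_load / P_source = 1269 / 1290 = 0.9833

98.3 %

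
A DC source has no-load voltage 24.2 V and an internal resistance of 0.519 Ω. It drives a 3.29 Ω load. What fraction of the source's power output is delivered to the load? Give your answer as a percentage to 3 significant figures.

86.4 %

Efficiency is P_load / P_total. With a series r and R sharing the same I, P = I²R for each, so η = R/(R+r).
η = R / (R + r) = 3.29 / (3.29 + 0.519) = 0.8637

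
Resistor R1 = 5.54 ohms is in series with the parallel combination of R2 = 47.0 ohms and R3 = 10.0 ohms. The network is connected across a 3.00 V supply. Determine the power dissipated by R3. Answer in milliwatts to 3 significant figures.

Replace R2 and R3 with their parallel equivalent so the circuit becomes R1 in series with R_p.
R_p = (47.0×10.0)/(47.0+10.0) = 8.246 Ω
R_total = 5.54 + 8.246 = 13.79 Ω
I = V / R_total = 3.00 / 13.79 = 0.2176 A
Voltage across the parallel pair: V_p = I × R_p = 0.2176 × 8.246 = 1.794 V
R3 is across V_p, so use P = V²/R for that branch.
P_R3 = (1.794)² / 10.0 = 0.3220 W

322 mW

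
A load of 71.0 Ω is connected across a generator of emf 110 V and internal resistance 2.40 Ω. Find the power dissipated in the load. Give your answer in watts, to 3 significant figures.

159 W

With r and R in series, I = ε/(r+R); the load dissipates I²R.
I = ε / (r + R) = 110 / (2.40 + 71.0) = 1.499 A
P_load = I² R = (1.499)² × 71.0 = 159.5 W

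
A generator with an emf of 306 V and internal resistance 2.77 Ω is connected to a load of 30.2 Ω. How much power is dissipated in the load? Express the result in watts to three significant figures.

2600 W

Load and internal resistance form a series loop — compute the loop current, then the load power via I²R.
I = ε / (r + R) = 306 / (2.77 + 30.2) = 9.281 A
P_load = I² R = (9.281)² × 30.2 = 2601 W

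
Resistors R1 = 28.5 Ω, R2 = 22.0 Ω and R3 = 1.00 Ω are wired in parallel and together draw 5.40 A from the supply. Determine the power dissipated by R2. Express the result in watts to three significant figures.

1.14 W

We need the common branch voltage; get it from I_total × R_eq, then P = V²/R for the branch.
1/R_eq = 1/28.5 + 1/22.0 + 1/1.00 ⇒ R_eq = 0.9255 Ω
V = I_total × R_eq = 5.400 × 0.9255 = 4.997 V
P_R2 = V² / R2 = (4.997)² / 22.0 = 1.135 W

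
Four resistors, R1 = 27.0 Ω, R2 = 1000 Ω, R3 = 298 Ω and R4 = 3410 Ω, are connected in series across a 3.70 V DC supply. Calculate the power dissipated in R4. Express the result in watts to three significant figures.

Since the resistors are in series they all carry the loop current I = V/R_total; the power in any one is I²R.
R_total = 27.0 + 1000 + 298 + 3410 = 4735 Ω
I = V / R_total = 3.70 / 4735 = 0.0007814 A
P_R4 = I² × R4 = (0.0007814)² × 3410 = 0.002082 W

0.00208 W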